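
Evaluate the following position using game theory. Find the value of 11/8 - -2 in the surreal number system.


x = 11/8, y = -2
Converting to common denominator: 8
x = 11/8, y = -16/8
x - y = 11/8 - -2 = 27/8

27/8


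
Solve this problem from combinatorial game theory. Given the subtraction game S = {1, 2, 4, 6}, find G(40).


The subtraction set is S = {1, 2, 4, 6}.
G(k) = mex{ G(k - s) : s in S, s <= k }. We compute iteratively: G(0) = 0.
G(1) = mex({0}) = 1
G(2) = mex({0, 1}) = 2
G(3) = mex({1, 2}) = 0
G(4) = mex({0, 2}) = 1
G(5) = mex({0, 1}) = 2
G(6) = mex({0, 1, 2}) = 3
G(7) = mex({0, 1, 2, 3}) = 4
G(8) = mex({1, 2, 3, 4}) = 0
G(9) = mex({0, 2, 4}) = 1
G(10) = mex({0, 1, 3}) = 2
G(11) = mex({1, 2, 4}) = 0
G(12) = mex({0, 2, 3}) = 1
G(13) = mex({0, 1, 4}) = 2
Observe that G(8)..G(13) = 0, 1, 2, 0, 1, 2 repeats G(0)..G(5) = 0, 1, 2, 0, 1, 2.
For k >= max(S) = 6, G(k) is determined by the previous 6 values G(k-6)..G(k-1); a window of 6 consecutive values has recurred shifted by 8, so by induction G(k + 8) = G(k) for all k >= 0: the sequence is periodic from the start with period 8.
One period: G(0..7) = 0, 1, 2, 0, 1, 2, 3, 4.
40 mod 8 = 0, so G(40) = G(0) = 0.

0


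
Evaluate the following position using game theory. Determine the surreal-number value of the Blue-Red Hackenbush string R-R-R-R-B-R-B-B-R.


Edges (from ground): R-R-R-R-B-R-B-B-R
By Berlekamp's sign-expansion rule, a Blue-Red Hackenbush stalk has the value of the surreal number whose sign sequence is the edge sequence with B -> + and R -> -.
Sign sequence: ----+-++-
Trace the sign expansion in the surreal number tree, starting from 0:
Edge 1: R (sign -) -> bounds (-inf, 0), value = -1
Edge 2: R (sign -) -> bounds (-inf, -1), value = -2
Edge 3: R (sign -) -> bounds (-inf, -2), value = -3
Edge 4: R (sign -) -> bounds (-inf, -3), value = -4
Edge 5: B (sign +) -> bounds (-4, -3), value = -7/2
Edge 6: R (sign -) -> bounds (-4, -7/2), value = -15/4
Edge 7: B (sign +) -> bounds (-15/4, -7/2), value = -29/8
Edge 8: B (sign +) -> bounds (-29/8, -7/2), value = -57/16
Edge 9: R (sign -) -> bounds (-29/8, -57/16), value = -115/32
Game value = -115/32

-115/32


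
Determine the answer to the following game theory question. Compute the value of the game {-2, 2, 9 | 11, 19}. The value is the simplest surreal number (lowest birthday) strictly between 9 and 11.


Left options: {-2, 2, 9}, max = 9
Right options: {11, 19}, min = 11
All options are numbers and max(Left) < min(Right), so by the simplicity theorem the value is the simplest (earliest-born) number strictly between 9 and 11.
The only integer strictly between 9 and 11 is 10.
No non-integer in the interval can be simpler: if x is a non-integer in the interval, then floor(x) or ceil(x) also lies in the interval (the interval contains an integer), and both are proper prefixes of x's sign expansion, i.e. born earlier. So the game value is 10.
Game value = 10

10


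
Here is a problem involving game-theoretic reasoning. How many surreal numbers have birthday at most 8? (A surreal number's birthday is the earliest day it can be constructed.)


Day 0: {|} = 0 is born. Count = 1.
Day n: the number of surreal numbers born by day n is 2^(n+1) - 1.
By day 0: 2^1 - 1 = 1
By day 1: 2^2 - 1 = 3
By day 2: 2^3 - 1 = 7
By day 3: 2^4 - 1 = 15
By day 4: 2^5 - 1 = 31
By day 5: 2^6 - 1 = 63
By day 6: 2^7 - 1 = 127
By day 7: 2^8 - 1 = 255
By day 8: 2^9 - 1 = 511
By day 8: 511 surreal numbers.

511


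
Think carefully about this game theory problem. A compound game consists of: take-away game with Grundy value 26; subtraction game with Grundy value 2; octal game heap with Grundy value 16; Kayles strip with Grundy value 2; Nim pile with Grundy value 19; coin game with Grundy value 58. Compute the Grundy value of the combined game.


By the Sprague-Grundy theorem, the Grundy value of a sum of games is the XOR of individual Grundy values.
take-away game: Grundy value = 26. Running XOR: 0 XOR 26 = 26
subtraction game: Grundy value = 2. Running XOR: 26 XOR 2 = 24
octal game heap: Grundy value = 16. Running XOR: 24 XOR 16 = 8
Kayles strip: Grundy value = 2. Running XOR: 8 XOR 2 = 10
Nim pile: Grundy value = 19. Running XOR: 10 XOR 19 = 25
coin game: Grundy value = 58. Running XOR: 25 XOR 58 = 35
The combined Grundy value is 35.

35


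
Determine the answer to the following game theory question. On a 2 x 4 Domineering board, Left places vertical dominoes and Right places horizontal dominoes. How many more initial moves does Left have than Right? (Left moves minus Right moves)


Board is 2 x 4 (rows x cols).
Left (vertical) placements: (rows-1) * cols = 1 * 4 = 4
Right (horizontal) placements: rows * (cols-1) = 2 * 3 = 6
Advantage = Left - Right = 4 - 6 = -2

-2


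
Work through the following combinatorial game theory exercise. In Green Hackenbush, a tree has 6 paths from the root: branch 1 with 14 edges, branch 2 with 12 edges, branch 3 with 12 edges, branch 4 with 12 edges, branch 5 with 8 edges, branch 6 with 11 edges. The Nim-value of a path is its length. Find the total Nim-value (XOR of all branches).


The tree has 6 branches from the ground vertex.
In Green Hackenbush, the Nim-value of a simple path of length k is k.
Branch 1: length 14, Nim-value = 14
Branch 2: length 12, Nim-value = 12
Branch 3: length 12, Nim-value = 12
Branch 4: length 12, Nim-value = 12
Branch 5: length 8, Nim-value = 8
Branch 6: length 11, Nim-value = 11
Total Nim-value = XOR of all branch values:
0 XOR 14 = 14
14 XOR 12 = 2
2 XOR 12 = 14
14 XOR 12 = 2
2 XOR 8 = 10
10 XOR 11 = 1
Nim-value of the tree = 1

1


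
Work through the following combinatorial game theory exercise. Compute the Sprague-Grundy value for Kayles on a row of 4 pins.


Kayles: a move removes 1 or 2 adjacent pins from a contiguous row.
Removing pins from a row of k leaves two independent rows (a, b) with a + b = k - 1 (one pin) or a + b = k - 2 (two pins); an end removal gives a = 0.
By Sprague-Grundy, G(k) = mex{ G(a) XOR G(b) } over all these splits. G(0) = 0.
G(1): splits (0,0):0^0=0 -> mex({0}) = 1
G(2): splits (0,1):0^1=1 (0,0):0^0=0 -> mex({0, 1}) = 2
G(3): splits (0,2):0^2=2 (1,1):1^1=0 (0,1):0^1=1 -> mex({0, 1, 2}) = 3
G(4): splits (0,3):0^3=3 (1,2):1^2=3 (0,2):0^2=2 (1,1):1^1=0 -> mex({0, 2, 3}) = 1
Therefore G(4) = 1.

1


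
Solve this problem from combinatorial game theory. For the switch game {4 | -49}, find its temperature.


The game is {4 | -49}, a switch {a | b} with numbers a > b.
Cooling {a | b} by t gives {a - t | b + t}, which stops being hot when a - t = b + t, i.e. at t = (a - b)/2. So the temperature of a switch is (a - b)/2.
Temperature = (Left option - Right option) / 2
= (4 - (-49)) / 2
= 53 / 2
= 53/2

53/2


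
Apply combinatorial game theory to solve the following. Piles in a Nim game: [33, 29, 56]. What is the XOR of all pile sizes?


We need the XOR (exclusive or) of all pile sizes.
After XOR-ing pile 1 (size 33): 0 XOR 33 = 33
After XOR-ing pile 2 (size 29): 33 XOR 29 = 60
After XOR-ing pile 3 (size 56): 60 XOR 56 = 4
The Nim-value of this position is 4.

4


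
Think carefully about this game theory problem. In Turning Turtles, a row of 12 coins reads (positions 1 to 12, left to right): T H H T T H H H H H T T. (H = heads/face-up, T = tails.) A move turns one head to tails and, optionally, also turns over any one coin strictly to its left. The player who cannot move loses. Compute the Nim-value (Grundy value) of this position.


Coins: T H H T T H H H H H T T
Key fact: a single head at position k behaves exactly like a Nim heap of size k (turning it to T and optionally flipping a coin at j < k corresponds to moving the heap from k to j, or to 0), and heads combine as a disjunctive sum (two heads at the same place would cancel, matching j XOR j = 0). So the Nim-value is the XOR of the 1-indexed positions of the heads.
Face-up positions (1-indexed): [2, 3, 6, 7, 8, 9, 10]
XOR 0 with 2: 0 XOR 2 = 2
XOR 2 with 3: 2 XOR 3 = 1
XOR 1 with 6: 1 XOR 6 = 7
XOR 7 with 7: 7 XOR 7 = 0
XOR 0 with 8: 0 XOR 8 = 8
XOR 8 with 9: 8 XOR 9 = 1
XOR 1 with 10: 1 XOR 10 = 11
Nim-value = 11

11


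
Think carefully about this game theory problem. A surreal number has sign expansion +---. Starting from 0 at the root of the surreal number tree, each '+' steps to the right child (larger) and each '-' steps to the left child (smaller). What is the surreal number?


Sign expansion: +---
Rule: track bounds (lo, hi), initially (-inf, +inf). On '+', the current value becomes lo and we move to the simplest number in (value, hi): value + 1 if hi = +inf, otherwise the midpoint (value + hi)/2. On '-', the current value becomes hi and we move to value - 1 if lo = -inf, otherwise the midpoint (lo + value)/2.
Start at 0.
Step 1: sign = +, move right. Bounds: (0, +inf). Value = 1
Step 2: sign = -, move left. Bounds: (0, 1). Value = 1/2
Step 3: sign = -, move left. Bounds: (0, 1/2). Value = 1/4
Step 4: sign = -, move left. Bounds: (0, 1/4). Value = 1/8
The surreal number with sign expansion +--- is 1/8.

1/8


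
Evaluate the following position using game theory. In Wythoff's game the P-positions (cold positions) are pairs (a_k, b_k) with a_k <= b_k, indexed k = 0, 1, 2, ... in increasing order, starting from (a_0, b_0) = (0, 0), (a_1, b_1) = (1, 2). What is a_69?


By Wythoff's theorem, a_k = floor(k * phi) and b_k = floor(k * phi^2) = a_k + k, where phi = (1 + sqrt(5))/2 is the golden ratio.
phi = (1 + sqrt(5))/2 = 1.618034
k = 69
k * phi = 69 * 1.618034 = 111.644345
a_69 = floor(k * phi) = 111

111


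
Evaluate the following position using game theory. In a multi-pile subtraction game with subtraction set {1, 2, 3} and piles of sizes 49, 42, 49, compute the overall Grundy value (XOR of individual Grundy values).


Subtraction set: {1, 2, 3}
For this subtraction set, G(n) = n mod 4 (period = max + 1 = 4).
Pile 1 (size 49): G(49) = 49 mod 4 = 1
Pile 2 (size 42): G(42) = 42 mod 4 = 2
Pile 3 (size 49): G(49) = 49 mod 4 = 1
Total Grundy value = XOR of all: 1 XOR 2 XOR 1 = 2

2


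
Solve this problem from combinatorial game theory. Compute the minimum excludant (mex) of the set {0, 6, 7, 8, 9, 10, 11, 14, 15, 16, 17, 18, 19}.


Set = {0, 6, 7, 8, 9, 10, 11, 14, 15, 16, 17, 18, 19}
0 is in the set.
1 is NOT in the set. This is the mex.
mex = 1

1


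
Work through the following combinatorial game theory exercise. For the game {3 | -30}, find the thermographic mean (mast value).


Game = {3 | -30}, a switch {a | b} with numbers a > b.
Its thermograph has left wall a - t and right wall b + t, which meet at t = (a - b)/2, where both equal (a + b)/2. So the mast (mean value) is at (a + b)/2.
Mean = (3 + (-30))/2 = -27/2 = -27/2

-27/2


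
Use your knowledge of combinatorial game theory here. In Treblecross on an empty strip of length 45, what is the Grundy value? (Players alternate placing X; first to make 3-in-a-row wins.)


Treblecross: place X on empty cells; 3-in-a-row wins.
Playing within two cells of an existing X lets the opponent win at once, so sensible play treats the cells i-2..i+2 around each X as dead. The player left with no safe cell loses, so this is a normal-play take-away game on strips of safe cells.
Placing X at cell i (0-indexed) of a strip of k safe cells leaves independent strips of sizes max(0, i-2) and max(0, k-i-3). Hence G(k) = mex{ G(max(0,i-2)) XOR G(max(0,k-i-3)) : 0 <= i < k }, with G(0) = 0.
G(1): splits (0,0):0^0=0 -> mex({0}) = 1
G(2): splits (0,0):0^0=0 -> mex({0}) = 1
G(3): splits (0,0):0^0=0 -> mex({0}) = 1
G(4): splits (0,1):0^1=1 (0,0):0^0=0 -> mex({0, 1}) = 2
G(5): splits (0,2):0^1=1 (0,1):0^1=1 (0,0):0^0=0 -> mex({0, 1}) = 2
G(6) = mex({1}) = 0
G(7) = mex({0, 1, 2}) = 3
G(8) = mex({0, 1, 2}) = 3
G(9) = mex({0, 2}) = 1
G(10) = mex({0, 2, 3}) = 1
G(11) = mex({0, 3}) = 1
G(12) = mex({1, 3}) = 0
G(13) = mex({0, 1, 2, 3}) = 4
G(14) = mex({0, 1, 2}) = 3
G(15) = mex({0, 1, 2}) = 3
G(16) = mex({0, 1, 2, 4}) = 3
G(17) = mex({0, 1, 3, 4}) = 2
G(18) = mex({0, 1, 3, 4}) = 2
G(19) = mex({0, 1, 3, 5}) = 2
G(20) = mex({0, 1, 2, 3, 5}) = 4
G(21) = mex({0, 1, 2, 3, 5}) = 4
G(22) = mex({1, 2, 6}) = 0
G(23) = mex({0, 1, 2, 3, 4, 6}) = 5
G(24) = mex({0, 1, 2, 3, 4}) = 5
G(25) = mex({0, 1, 3, 4, 7}) = 2
G(26) = mex({0, 1, 3, 4, 5, 7}) = 2
G(27) = mex({0, 1, 3, 5}) = 2
G(28) = mex({0, 1, 2, 5}) = 3
G(29) = mex({0, 1, 2, 4, 5, 6}) = 3
G(30) = mex({1, 2, 4, 6}) = 0
G(31) = mex({0, 1, 2, 3, 4, 6}) = 5
G(32) = mex({1, 2, 3, 4, 7}) = 0
G(33) = mex({0, 3, 7}) = 1
G(34) = mex({0, 2, 3, 5, 7}) = 1
G(35) = mex({0, 2, 3, 5, 6}) = 1
G(36) = mex({0, 1, 2, 5, 6}) = 3
G(37) = mex({0, 1, 2, 4, 5, 6}) = 3
G(38) = mex({0, 1, 2, 4}) = 3
G(39) = mex({0, 1, 2, 3, 4, 7}) = 5
G(40) = mex({0, 1, 2, 3, 4, 5, 7}) = 6
G(41) = mex({0, 1, 2, 3, 5, 7}) = 4
G(42) = mex({0, 1, 2, 3, 5, 6, 7}) = 4
G(43) = mex({0, 2, 3, 5, 6}) = 1
G(44) = mex({1, 2, 3, 4, 5, 6}) = 0
G(45) = mex({0, 1, 2, 3, 4, 6, 7}) = 5
Therefore G(45) = 5.

5


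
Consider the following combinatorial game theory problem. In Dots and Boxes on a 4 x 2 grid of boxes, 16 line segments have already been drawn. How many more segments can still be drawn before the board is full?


Grid: 4 x 2 boxes, i.e. 5 rows and 3 columns of dots.
Horizontal edges: (rows + 1) * cols = 5 * 2 = 10
Vertical edges: rows * (cols + 1) = 4 * 3 = 12
Total edges: 10 + 12 = 22
Edges drawn: 16
Remaining: 22 - 16 = 6

6


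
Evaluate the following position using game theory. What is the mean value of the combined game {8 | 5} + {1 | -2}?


G1 = {8 | 5}, G2 = {1 | -2}
Each is a switch {a | b} with numbers a > b; its mean value is (a + b)/2, and mean value is additive over game sums: m(G1 + G2) = m(G1) + m(G2).
Mean of G1 = (8 + (5))/2 = 13/2 = 13/2
Mean of G2 = (1 + (-2))/2 = -1/2 = -1/2
Mean of G1 + G2 = 13/2 + -1/2 = 6

6


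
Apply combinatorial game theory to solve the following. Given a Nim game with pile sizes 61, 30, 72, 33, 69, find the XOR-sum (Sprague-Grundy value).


We need the XOR (exclusive or) of all pile sizes.
After XOR-ing pile 1 (size 61): 0 XOR 61 = 61
After XOR-ing pile 2 (size 30): 61 XOR 30 = 35
After XOR-ing pile 3 (size 72): 35 XOR 72 = 107
After XOR-ing pile 4 (size 33): 107 XOR 33 = 74
After XOR-ing pile 5 (size 69): 74 XOR 69 = 15
The Nim-value of this position is 15.

15


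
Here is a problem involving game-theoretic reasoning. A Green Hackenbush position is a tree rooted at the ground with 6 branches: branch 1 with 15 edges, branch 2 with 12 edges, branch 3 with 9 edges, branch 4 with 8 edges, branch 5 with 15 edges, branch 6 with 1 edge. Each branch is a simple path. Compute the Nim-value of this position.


The tree has 6 branches from the ground vertex.
In Green Hackenbush, the Nim-value of a simple path of length k is k.
Branch 1: length 15, Nim-value = 15
Branch 2: length 12, Nim-value = 12
Branch 3: length 9, Nim-value = 9
Branch 4: length 8, Nim-value = 8
Branch 5: length 15, Nim-value = 15
Branch 6: length 1, Nim-value = 1
Total Nim-value = XOR of all branch values:
0 XOR 15 = 15
15 XOR 12 = 3
3 XOR 9 = 10
10 XOR 8 = 2
2 XOR 15 = 13
13 XOR 1 = 12
Nim-value of the tree = 12

12


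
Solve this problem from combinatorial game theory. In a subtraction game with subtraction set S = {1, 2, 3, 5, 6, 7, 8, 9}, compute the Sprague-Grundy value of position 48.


The subtraction set is S = {1, 2, 3, 5, 6, 7, 8, 9}.
G(k) = mex{ G(k - s) : s in S, s <= k }. We compute iteratively: G(0) = 0.
G(1) = mex({0}) = 1
G(2) = mex({0, 1}) = 2
G(3) = mex({0, 1, 2}) = 3
G(4) = mex({1, 2, 3}) = 0
G(5) = mex({0, 2, 3}) = 1
G(6) = mex({0, 1, 3}) = 2
G(7) = mex({0, 1, 2}) = 3
G(8) = mex({0, 1, 2, 3}) = 4
G(9) = mex({0, 1, 2, 3, 4}) = 5
G(10) = mex({0, 1, 2, 3, 4, 5}) = 6
G(11) = mex({0, 1, 2, 3, 4, 5, 6}) = 7
G(12) = mex({0, 1, 2, 3, 5, 6, 7}) = 4
G(13) = mex({0, 1, 2, 3, 4, 6, 7}) = 5
G(14) = mex({1, 2, 3, 4, 5, 7}) = 0
G(15) = mex({0, 2, 3, 4, 5, 6}) = 1
G(16) = mex({0, 1, 3, 4, 5, 6, 7}) = 2
G(17) = mex({0, 1, 2, 4, 5, 6, 7}) = 3
G(18) = mex({1, 2, 3, 4, 5, 6, 7}) = 0
G(19) = mex({0, 2, 3, 4, 5, 6, 7}) = 1
G(20) = mex({0, 1, 3, 4, 5, 7}) = 2
G(21) = mex({0, 1, 2, 4, 5}) = 3
G(22) = mex({0, 1, 2, 3, 5}) = 4
Observe that G(14)..G(22) = 0, 1, 2, 3, 0, 1, 2, 3, 4 repeats G(0)..G(8) = 0, 1, 2, 3, 0, 1, 2, 3, 4.
For k >= max(S) = 9, G(k) is determined by the previous 9 values G(k-9)..G(k-1); a window of 9 consecutive values has recurred shifted by 14, so by induction G(k + 14) = G(k) for all k >= 0: the sequence is periodic from the start with period 14.
One period: G(0..13) = 0, 1, 2, 3, 0, 1, 2, 3, 4, 5, 6, 7, 4, 5.
48 mod 14 = 6, so G(48) = G(6) = 2.

2


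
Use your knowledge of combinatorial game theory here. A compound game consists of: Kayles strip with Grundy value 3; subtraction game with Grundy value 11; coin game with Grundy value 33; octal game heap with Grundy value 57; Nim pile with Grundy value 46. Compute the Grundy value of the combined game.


By the Sprague-Grundy theorem, the Grundy value of a sum of games is the XOR of individual Grundy values.
Kayles strip: Grundy value = 3. Running XOR: 0 XOR 3 = 3
subtraction game: Grundy value = 11. Running XOR: 3 XOR 11 = 8
coin game: Grundy value = 33. Running XOR: 8 XOR 33 = 41
octal game heap: Grundy value = 57. Running XOR: 41 XOR 57 = 16
Nim pile: Grundy value = 46. Running XOR: 16 XOR 46 = 62
The combined Grundy value is 62.

62


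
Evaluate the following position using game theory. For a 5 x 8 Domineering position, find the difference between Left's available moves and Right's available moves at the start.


Board is 5 x 8 (rows x cols).
Left (vertical) placements: (rows-1) * cols = 4 * 8 = 32
Right (horizontal) placements: rows * (cols-1) = 5 * 7 = 35
Advantage = Left - Right = 32 - 35 = -3

-3


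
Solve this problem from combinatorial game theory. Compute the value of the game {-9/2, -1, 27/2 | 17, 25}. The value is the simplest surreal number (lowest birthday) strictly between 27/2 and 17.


Left options: {-9/2, -1, 27/2}, max = 27/2
Right options: {17, 25}, min = 17
All options are numbers and max(Left) < min(Right), so by the simplicity theorem the value is the simplest (earliest-born) number strictly between 27/2 and 17.
Integers 14 through 16 all lie strictly between 27/2 and 17.
Among integers, the simplest (lowest birthday = smallest |n|; 0 is born on day 0, +-n on day n) is 14.
No non-integer in the interval can be simpler: if x is a non-integer in the interval, then floor(x) or ceil(x) also lies in the interval (the interval contains an integer), and both are proper prefixes of x's sign expansion, i.e. born earlier. So the game value is 14.
Game value = 14

14


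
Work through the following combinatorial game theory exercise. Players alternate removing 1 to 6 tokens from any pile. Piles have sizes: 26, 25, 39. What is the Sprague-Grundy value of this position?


Subtraction set: {1, 2, 3, 4, 5, 6}
For this subtraction set, G(n) = n mod 7 (period = max + 1 = 7).
Pile 1 (size 26): G(26) = 26 mod 7 = 5
Pile 2 (size 25): G(25) = 25 mod 7 = 4
Pile 3 (size 39): G(39) = 39 mod 7 = 4
Total Grundy value = XOR of all: 5 XOR 4 XOR 4 = 5

5


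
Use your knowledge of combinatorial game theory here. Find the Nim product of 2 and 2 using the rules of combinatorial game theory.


Nim multiplication is bilinear over XOR: (u XOR v) * w = (u*w) XOR (v*w).
So we split each operand into its bit components and XOR the pairwise Nim products.
2 = 2 (as XOR of powers of 2).
2 = 2 (as XOR of powers of 2).
Using the standard Nim-product table on single bits:
  2*2 = 3,   2*4 = 8,   2*8 = 12,
  4*4 = 6,   4*8 = 11,  8*8 = 13,
and  1*x = x (identity), k*l = l*k (commutative).
Pairwise Nim products:
  2 * 2 = 3
XOR them: 3 = 3.
Result: 2 * 2 = 3 (in Nim).

3


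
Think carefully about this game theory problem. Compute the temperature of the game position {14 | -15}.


The game is {14 | -15}, a switch {a | b} with numbers a > b.
Cooling {a | b} by t gives {a - t | b + t}, which stops being hot when a - t = b + t, i.e. at t = (a - b)/2. So the temperature of a switch is (a - b)/2.
Temperature = (Left option - Right option) / 2
= (14 - (-15)) / 2
= 29 / 2
= 29/2

29/2


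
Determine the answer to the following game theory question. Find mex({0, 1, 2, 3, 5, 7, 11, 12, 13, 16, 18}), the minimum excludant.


Set = {0, 1, 2, 3, 5, 7, 11, 12, 13, 16, 18}
0 is in the set.
1 is in the set.
2 is in the set.
3 is in the set.
4 is NOT in the set. This is the mex.
mex = 4

4


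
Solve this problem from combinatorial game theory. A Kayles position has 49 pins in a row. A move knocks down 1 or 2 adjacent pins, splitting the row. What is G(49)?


Kayles: a move removes 1 or 2 adjacent pins from a contiguous row.
Removing pins from a row of k leaves two independent rows (a, b) with a + b = k - 1 (one pin) or a + b = k - 2 (two pins); an end removal gives a = 0.
By Sprague-Grundy, G(k) = mex{ G(a) XOR G(b) } over all these splits. G(0) = 0.
G(1): splits (0,0):0^0=0 -> mex({0}) = 1
G(2): splits (0,1):0^1=1 (0,0):0^0=0 -> mex({0, 1}) = 2
G(3): splits (0,2):0^2=2 (1,1):1^1=0 (0,1):0^1=1 -> mex({0, 1, 2}) = 3
G(4): splits (0,3):0^3=3 (1,2):1^2=3 (0,2):0^2=2 (1,1):1^1=0 -> mex({0, 2, 3}) = 1
G(5): splits (0,4):0^1=1 (1,3):1^3=2 (2,2):2^2=0 (0,3):0^3=3 (1,2):1^2=3 -> mex({0, 1, 2, 3}) = 4
G(6) = mex({0, 1, 2, 4}) = 3
G(7) = mex({0, 1, 3, 4, 5}) = 2
G(8) = mex({0, 2, 3, 5, 6}) = 1
G(9) = mex({0, 1, 2, 3, 6, 7}) = 4
G(10) = mex({0, 1, 3, 4, 5, 7}) = 2
G(11) = mex({0, 1, 2, 3, 4, 5}) = 6
G(12) = mex({0, 1, 2, 3, 5, 6, 7}) = 4
G(13) = mex({0, 2, 3, 4, 6, 7}) = 1
G(14) = mex({0, 1, 4, 5, 6, 7}) = 2
G(15) = mex({0, 1, 2, 3, 4, 5, 6}) = 7
G(16) = mex({0, 2, 3, 5, 6, 7}) = 1
G(17) = mex({0, 1, 2, 3, 5, 6, 7}) = 4
G(18) = mex({0, 1, 2, 4, 5, 6}) = 3
G(19) = mex({0, 1, 3, 4, 5, 7}) = 2
G(20) = mex({0, 2, 3, 4, 5, 6, 7}) = 1
G(21) = mex({0, 1, 2, 3, 5, 6, 7}) = 4
G(22) = mex({0, 1, 2, 3, 4, 5, 7}) = 6
G(23) = mex({0, 1, 2, 3, 4, 5, 6}) = 7
G(24) = mex({0, 1, 2, 3, 5, 6, 7}) = 4
G(25) = mex({0, 2, 3, 4, 6, 7}) = 1
G(26) = mex({0, 1, 3, 4, 5, 6, 7}) = 2
G(27) = mex({0, 1, 2, 3, 4, 5, 6, 7}) = 8
G(28) = mex({0, 1, 2, 3, 4, 6, 7, 8}) = 5
G(29) = mex({0, 1, 2, 3, 5, 6, 7, 8, 9}) = 4
G(30) = mex({0, 1, 2, 3, 4, 5, 6, 9, 10}) = 7
G(31) = mex({0, 1, 3, 4, 5, 7, 10, 11}) = 2
G(32) = mex({0, 2, 3, 4, 5, 6, 7, 9, 11}) = 1
G(33) = mex({0, 1, 2, 3, 4, 5, 6, 7, 9, 12}) = 8
G(34) = mex({0, 1, 2, 3, 4, 5, 7, 8, 11, 12}) = 6
G(35) = mex({0, 1, 2, 3, 4, 5, 6, 8, 9, 10, 11}) = 7
G(36) = mex({0, 1, 2, 3, 5, 6, 7, 9, 10}) = 4
G(37) = mex({0, 2, 3, 4, 6, 7, 9, 10, 11, 12}) = 1
G(38) = mex({0, 1, 3, 4, 5, 6, 7, 9, 10, 11, 12}) = 2
G(39) = mex({0, 1, 2, 4, 5, 6, 7, 9, 10, 12, 14}) = 3
G(40) = mex({0, 2, 3, 4, 6, 7, 11, 12, 14}) = 1
G(41) = mex({0, 1, 2, 3, 5, 6, 7, 9, 10, 11, 12}) = 4
G(42) = mex({0, 1, 2, 3, 4, 5, 6, 9, 10}) = 7
G(43) = mex({0, 1, 3, 4, 5, 7, 9, 10, 12, 15}) = 2
G(44) = mex({0, 2, 3, 4, 5, 6, 7, 9, 10, 12, 15}) = 1
G(45) = mex({0, 1, 2, 3, 4, 5, 6, 7, 9, 10, 12, 14}) = 8
G(46) = mex({0, 1, 3, 4, 5, 7, 8, 11, 12, 14}) = 2
G(47) = mex({0, 1, 2, 3, 4, 5, 6, 8, 9, 10, 11, 12}) = 7
G(48) = mex({0, 1, 2, 3, 5, 6, 7, 9, 10}) = 4
G(49) = mex({0, 2, 3, 4, 6, 7, 9, 10, 11, 12, 15}) = 1
Therefore G(49) = 1.

1


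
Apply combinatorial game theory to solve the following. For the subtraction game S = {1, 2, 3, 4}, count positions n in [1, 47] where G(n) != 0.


Subtraction set S = {1, 2, 3, 4}, so G(n) = n mod 5.
G(n) = 0 when n is a multiple of 5.
Multiples of 5 in [1, 47]: 9
N-positions (nonzero Grundy) = 47 - 9 = 38

38


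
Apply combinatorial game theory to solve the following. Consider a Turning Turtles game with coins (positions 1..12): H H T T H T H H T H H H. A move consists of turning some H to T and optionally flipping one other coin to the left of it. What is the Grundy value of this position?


Coins: H H T T H T H H T H H H
Key fact: a single head at position k behaves exactly like a Nim heap of size k (turning it to T and optionally flipping a coin at j < k corresponds to moving the heap from k to j, or to 0), and heads combine as a disjunctive sum (two heads at the same place would cancel, matching j XOR j = 0). So the Nim-value is the XOR of the 1-indexed positions of the heads.
Face-up positions (1-indexed): [1, 2, 5, 7, 8, 10, 11, 12]
XOR 0 with 1: 0 XOR 1 = 1
XOR 1 with 2: 1 XOR 2 = 3
XOR 3 with 5: 3 XOR 5 = 6
XOR 6 with 7: 6 XOR 7 = 1
XOR 1 with 8: 1 XOR 8 = 9
XOR 9 with 10: 9 XOR 10 = 3
XOR 3 with 11: 3 XOR 11 = 8
XOR 8 with 12: 8 XOR 12 = 4
Nim-value = 4

4


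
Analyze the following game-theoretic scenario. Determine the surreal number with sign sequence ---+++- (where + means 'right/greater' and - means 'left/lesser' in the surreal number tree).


Sign expansion: ---+++-
Rule: track bounds (lo, hi), initially (-inf, +inf). On '+', the current value becomes lo and we move to the simplest number in (value, hi): value + 1 if hi = +inf, otherwise the midpoint (value + hi)/2. On '-', the current value becomes hi and we move to value - 1 if lo = -inf, otherwise the midpoint (lo + value)/2.
Start at 0.
Step 1: sign = -, move left. Bounds: (-inf, 0). Value = -1
Step 2: sign = -, move left. Bounds: (-inf, -1). Value = -2
Step 3: sign = -, move left. Bounds: (-inf, -2). Value = -3
Step 4: sign = +, move right. Bounds: (-3, -2). Value = -5/2
Step 5: sign = +, move right. Bounds: (-5/2, -2). Value = -9/4
Step 6: sign = +, move right. Bounds: (-9/4, -2). Value = -17/8
Step 7: sign = -, move left. Bounds: (-9/4, -17/8). Value = -35/16
The surreal number with sign expansion ---+++- is -35/16.

-35/16


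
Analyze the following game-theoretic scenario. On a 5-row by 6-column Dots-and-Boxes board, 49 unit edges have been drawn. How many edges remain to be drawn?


Grid: 5 x 6 boxes, i.e. 6 rows and 7 columns of dots.
Horizontal edges: (rows + 1) * cols = 6 * 6 = 36
Vertical edges: rows * (cols + 1) = 5 * 7 = 35
Total edges: 36 + 35 = 71
Edges drawn: 49
Remaining: 71 - 49 = 22

22


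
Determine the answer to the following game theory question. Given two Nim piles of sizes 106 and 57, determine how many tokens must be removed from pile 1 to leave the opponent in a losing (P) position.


Piles: 106 and 57
Current XOR: 106 XOR 57 = 83 (non-zero, so this is an N-position).
To make the XOR zero, we need to find a move that balances the piles.
For pile 1 (size 106): target = 106 XOR 83 = 57
We reduce pile 1 from 106 to 57.
Tokens removed: 106 - 57 = 49
Verification: 57 XOR 57 = 0

49


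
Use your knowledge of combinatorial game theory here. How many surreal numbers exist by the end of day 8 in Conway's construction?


Day 0: {|} = 0 is born. Count = 1.
Day n: the number of surreal numbers born by day n is 2^(n+1) - 1.
By day 0: 2^1 - 1 = 1
By day 1: 2^2 - 1 = 3
By day 2: 2^3 - 1 = 7
By day 3: 2^4 - 1 = 15
By day 4: 2^5 - 1 = 31
By day 5: 2^6 - 1 = 63
By day 6: 2^7 - 1 = 127
By day 7: 2^8 - 1 = 255
By day 8: 2^9 - 1 = 511
By day 8: 511 surreal numbers.

511


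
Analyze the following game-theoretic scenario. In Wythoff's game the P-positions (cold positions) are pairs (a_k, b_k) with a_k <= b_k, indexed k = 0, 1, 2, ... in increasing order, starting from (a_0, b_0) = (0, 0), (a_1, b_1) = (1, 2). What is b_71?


By Wythoff's theorem, a_k = floor(k * phi) and b_k = floor(k * phi^2) = a_k + k, where phi = (1 + sqrt(5))/2 is the golden ratio.
phi = (1 + sqrt(5))/2 = 1.618034
phi^2 = phi + 1 = 2.618034
k = 71
k * phi^2 = 71 * 2.618034 = 185.880413
b_71 = floor(k * phi^2) = 185 (check: a_71 + k = 114 + 71 = 185)

185


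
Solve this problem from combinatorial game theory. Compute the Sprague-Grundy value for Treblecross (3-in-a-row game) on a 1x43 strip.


Treblecross: place X on empty cells; 3-in-a-row wins.
Playing within two cells of an existing X lets the opponent win at once, so sensible play treats the cells i-2..i+2 around each X as dead. The player left with no safe cell loses, so this is a normal-play take-away game on strips of safe cells.
Placing X at cell i (0-indexed) of a strip of k safe cells leaves independent strips of sizes max(0, i-2) and max(0, k-i-3). Hence G(k) = mex{ G(max(0,i-2)) XOR G(max(0,k-i-3)) : 0 <= i < k }, with G(0) = 0.
G(1): splits (0,0):0^0=0 -> mex({0}) = 1
G(2): splits (0,0):0^0=0 -> mex({0}) = 1
G(3): splits (0,0):0^0=0 -> mex({0}) = 1
G(4): splits (0,1):0^1=1 (0,0):0^0=0 -> mex({0, 1}) = 2
G(5): splits (0,2):0^1=1 (0,1):0^1=1 (0,0):0^0=0 -> mex({0, 1}) = 2
G(6) = mex({1}) = 0
G(7) = mex({0, 1, 2}) = 3
G(8) = mex({0, 1, 2}) = 3
G(9) = mex({0, 2}) = 1
G(10) = mex({0, 2, 3}) = 1
G(11) = mex({0, 3}) = 1
G(12) = mex({1, 3}) = 0
G(13) = mex({0, 1, 2, 3}) = 4
G(14) = mex({0, 1, 2}) = 3
G(15) = mex({0, 1, 2}) = 3
G(16) = mex({0, 1, 2, 4}) = 3
G(17) = mex({0, 1, 3, 4}) = 2
G(18) = mex({0, 1, 3, 4}) = 2
G(19) = mex({0, 1, 3, 5}) = 2
G(20) = mex({0, 1, 2, 3, 5}) = 4
G(21) = mex({0, 1, 2, 3, 5}) = 4
G(22) = mex({1, 2, 6}) = 0
G(23) = mex({0, 1, 2, 3, 4, 6}) = 5
G(24) = mex({0, 1, 2, 3, 4}) = 5
G(25) = mex({0, 1, 3, 4, 7}) = 2
G(26) = mex({0, 1, 3, 4, 5, 7}) = 2
G(27) = mex({0, 1, 3, 5}) = 2
G(28) = mex({0, 1, 2, 5}) = 3
G(29) = mex({0, 1, 2, 4, 5, 6}) = 3
G(30) = mex({1, 2, 4, 6}) = 0
G(31) = mex({0, 1, 2, 3, 4, 6}) = 5
G(32) = mex({1, 2, 3, 4, 7}) = 0
G(33) = mex({0, 3, 7}) = 1
G(34) = mex({0, 2, 3, 5, 7}) = 1
G(35) = mex({0, 2, 3, 5, 6}) = 1
G(36) = mex({0, 1, 2, 5, 6}) = 3
G(37) = mex({0, 1, 2, 4, 5, 6}) = 3
G(38) = mex({0, 1, 2, 4}) = 3
G(39) = mex({0, 1, 2, 3, 4, 7}) = 5
G(40) = mex({0, 1, 2, 3, 4, 5, 7}) = 6
G(41) = mex({0, 1, 2, 3, 5, 7}) = 4
G(42) = mex({0, 1, 2, 3, 5, 6, 7}) = 4
G(43) = mex({0, 2, 3, 5, 6}) = 1
Therefore G(43) = 1.

1


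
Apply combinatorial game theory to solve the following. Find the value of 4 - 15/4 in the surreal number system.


x = 4, y = 15/4
Converting to common denominator: 4
x = 16/4, y = 15/4
x - y = 4 - 15/4 = 1/4

1/4


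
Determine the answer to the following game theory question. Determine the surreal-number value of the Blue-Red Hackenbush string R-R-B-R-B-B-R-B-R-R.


Edges (from ground): R-R-B-R-B-B-R-B-R-R
By Berlekamp's sign-expansion rule, a Blue-Red Hackenbush stalk has the value of the surreal number whose sign sequence is the edge sequence with B -> + and R -> -.
Sign sequence: --+-++-+--
Trace the sign expansion in the surreal number tree, starting from 0:
Edge 1: R (sign -) -> bounds (-inf, 0), value = -1
Edge 2: R (sign -) -> bounds (-inf, -1), value = -2
Edge 3: B (sign +) -> bounds (-2, -1), value = -3/2
Edge 4: R (sign -) -> bounds (-2, -3/2), value = -7/4
Edge 5: B (sign +) -> bounds (-7/4, -3/2), value = -13/8
Edge 6: B (sign +) -> bounds (-13/8, -3/2), value = -25/16
Edge 7: R (sign -) -> bounds (-13/8, -25/16), value = -51/32
Edge 8: B (sign +) -> bounds (-51/32, -25/16), value = -101/64
Edge 9: R (sign -) -> bounds (-51/32, -101/64), value = -203/128
Edge 10: R (sign -) -> bounds (-51/32, -203/128), value = -407/256
Game value = -407/256

-407/256


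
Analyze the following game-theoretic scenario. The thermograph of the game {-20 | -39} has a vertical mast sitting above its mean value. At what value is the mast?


Game = {-20 | -39}, a switch {a | b} with numbers a > b.
Its thermograph has left wall a - t and right wall b + t, which meet at t = (a - b)/2, where both equal (a + b)/2. So the mast (mean value) is at (a + b)/2.
Mean = (-20 + (-39))/2 = -59/2 = -59/2

-59/2


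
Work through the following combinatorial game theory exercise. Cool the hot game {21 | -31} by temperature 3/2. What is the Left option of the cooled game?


Original game: {21 | -31} (a switch {a | b} with a > b).
Cooling by t (for t below the temperature (a - b)/2 = 26) taxes each move by t: {a | b} cooled by t is {a - t | b + t}.
Cooling amount: t = 3/2
Cooled Left option: 21 - 3/2 = 39/2
Cooled Right option: -31 + 3/2 = -59/2
Cooled game: {39/2 | -59/2}
Left option = 39/2

39/2


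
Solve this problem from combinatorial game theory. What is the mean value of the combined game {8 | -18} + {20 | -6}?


G1 = {8 | -18}, G2 = {20 | -6}
Each is a switch {a | b} with numbers a > b; its mean value is (a + b)/2, and mean value is additive over game sums: m(G1 + G2) = m(G1) + m(G2).
Mean of G1 = (8 + (-18))/2 = -10/2 = -5
Mean of G2 = (20 + (-6))/2 = 14/2 = 7
Mean of G1 + G2 = -5 + 7 = 2

2


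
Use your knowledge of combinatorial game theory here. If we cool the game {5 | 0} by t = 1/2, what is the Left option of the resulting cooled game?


Original game: {5 | 0} (a switch {a | b} with a > b).
Cooling by t (for t below the temperature (a - b)/2 = 5/2) taxes each move by t: {a | b} cooled by t is {a - t | b + t}.
Cooling amount: t = 1/2
Cooled Left option: 5 - 1/2 = 9/2
Cooled Right option: 0 + 1/2 = 1/2
Cooled game: {9/2 | 1/2}
Left option = 9/2

9/2


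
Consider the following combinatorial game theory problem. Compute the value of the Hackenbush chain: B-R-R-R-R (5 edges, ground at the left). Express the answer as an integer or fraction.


Edges (from ground): B-R-R-R-R
By Berlekamp's sign-expansion rule, a Blue-Red Hackenbush stalk has the value of the surreal number whose sign sequence is the edge sequence with B -> + and R -> -.
Sign sequence: +----
Trace the sign expansion in the surreal number tree, starting from 0:
Edge 1: B (sign +) -> bounds (0, +inf), value = 1
Edge 2: R (sign -) -> bounds (0, 1), value = 1/2
Edge 3: R (sign -) -> bounds (0, 1/2), value = 1/4
Edge 4: R (sign -) -> bounds (0, 1/4), value = 1/8
Edge 5: R (sign -) -> bounds (0, 1/8), value = 1/16
Game value = 1/16

1/16


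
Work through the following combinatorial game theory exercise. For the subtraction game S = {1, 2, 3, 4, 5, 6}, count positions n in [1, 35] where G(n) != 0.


Subtraction set S = {1, 2, 3, 4, 5, 6}, so G(n) = n mod 7.
G(n) = 0 when n is a multiple of 7.
Multiples of 7 in [1, 35]: 5
N-positions (nonzero Grundy) = 35 - 5 = 30

30


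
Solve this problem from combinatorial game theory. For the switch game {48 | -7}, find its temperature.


The game is {48 | -7}, a switch {a | b} with numbers a > b.
Cooling {a | b} by t gives {a - t | b + t}, which stops being hot when a - t = b + t, i.e. at t = (a - b)/2. So the temperature of a switch is (a - b)/2.
Temperature = (Left option - Right option) / 2
= (48 - (-7)) / 2
= 55 / 2
= 55/2

55/2


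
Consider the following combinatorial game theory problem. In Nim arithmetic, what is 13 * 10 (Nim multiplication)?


Nim multiplication is bilinear over XOR: (u XOR v) * w = (u*w) XOR (v*w).
So we split each operand into its bit components and XOR the pairwise Nim products.
13 = 1 + 4 + 8 (as XOR of powers of 2).
10 = 2 + 8 (as XOR of powers of 2).
Using the standard Nim-product table on single bits:
  2*2 = 3,   2*4 = 8,   2*8 = 12,
  4*4 = 6,   4*8 = 11,  8*8 = 13,
and  1*x = x (identity), k*l = l*k (commutative).
Pairwise Nim products:
  1 * 2 = 2
  1 * 8 = 8
  4 * 2 = 8
  4 * 8 = 11
  8 * 2 = 12
  8 * 8 = 13
XOR them: 2 XOR 8 XOR 8 XOR 11 XOR 12 XOR 13 = 8.
Result: 13 * 10 = 8 (in Nim).

8


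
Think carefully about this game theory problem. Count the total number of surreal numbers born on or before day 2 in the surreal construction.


Day 0: {|} = 0 is born. Count = 1.
Day n: the number of surreal numbers born by day n is 2^(n+1) - 1.
By day 0: 2^1 - 1 = 1
By day 1: 2^2 - 1 = 3
By day 2: 2^3 - 1 = 7
By day 2: 7 surreal numbers.

7


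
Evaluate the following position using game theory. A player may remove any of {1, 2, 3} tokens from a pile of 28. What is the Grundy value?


The subtraction set is S = {1, 2, 3}.
G(k) = mex{ G(k - s) : s in S, s <= k }. We compute iteratively: G(0) = 0.
G(1) = mex({0}) = 1
G(2) = mex({0, 1}) = 2
G(3) = mex({0, 1, 2}) = 3
G(4) = mex({1, 2, 3}) = 0
G(5) = mex({0, 2, 3}) = 1
G(6) = mex({0, 1, 3}) = 2
Observe that G(4)..G(6) = 0, 1, 2 repeats G(0)..G(2) = 0, 1, 2.
For k >= max(S) = 3, G(k) is determined by the previous 3 values G(k-3)..G(k-1); a window of 3 consecutive values has recurred shifted by 4, so by induction G(k + 4) = G(k) for all k >= 0: the sequence is periodic from the start with period 4.
One period: G(0..3) = 0, 1, 2, 3.
28 mod 4 = 0, so G(28) = G(0) = 0.

0


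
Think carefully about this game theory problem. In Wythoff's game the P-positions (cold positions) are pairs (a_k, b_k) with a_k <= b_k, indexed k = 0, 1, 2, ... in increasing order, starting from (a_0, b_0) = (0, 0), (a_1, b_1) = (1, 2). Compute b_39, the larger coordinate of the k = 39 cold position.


By Wythoff's theorem, a_k = floor(k * phi) and b_k = floor(k * phi^2) = a_k + k, where phi = (1 + sqrt(5))/2 is the golden ratio.
phi = (1 + sqrt(5))/2 = 1.618034
phi^2 = phi + 1 = 2.618034
k = 39
k * phi^2 = 39 * 2.618034 = 102.103326
b_39 = floor(k * phi^2) = 102 (check: a_39 + k = 63 + 39 = 102)

102


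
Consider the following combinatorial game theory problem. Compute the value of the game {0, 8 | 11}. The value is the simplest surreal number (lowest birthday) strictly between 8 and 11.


Left options: {0, 8}, max = 8
Right options: {11}, min = 11
All options are numbers and max(Left) < min(Right), so by the simplicity theorem the value is the simplest (earliest-born) number strictly between 8 and 11.
Integers 9 through 10 all lie strictly between 8 and 11.
Among integers, the simplest (lowest birthday = smallest |n|; 0 is born on day 0, +-n on day n) is 9.
No non-integer in the interval can be simpler: if x is a non-integer in the interval, then floor(x) or ceil(x) also lies in the interval (the interval contains an integer), and both are proper prefixes of x's sign expansion, i.e. born earlier. So the game value is 9.
Game value = 9

9


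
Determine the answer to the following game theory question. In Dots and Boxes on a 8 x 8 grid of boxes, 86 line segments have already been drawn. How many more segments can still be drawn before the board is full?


Grid: 8 x 8 boxes, i.e. 9 rows and 9 columns of dots.
Horizontal edges: (rows + 1) * cols = 9 * 8 = 72
Vertical edges: rows * (cols + 1) = 8 * 9 = 72
Total edges: 72 + 72 = 144
Edges drawn: 86
Remaining: 144 - 86 = 58

58


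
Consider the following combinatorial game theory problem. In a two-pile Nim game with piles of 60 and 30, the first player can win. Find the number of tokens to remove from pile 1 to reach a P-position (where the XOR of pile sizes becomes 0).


Piles: 60 and 30
Current XOR: 60 XOR 30 = 34 (non-zero, so this is an N-position).
To make the XOR zero, we need to find a move that balances the piles.
For pile 1 (size 60): target = 60 XOR 34 = 30
We reduce pile 1 from 60 to 30.
Tokens removed: 60 - 30 = 30
Verification: 30 XOR 30 = 0

30


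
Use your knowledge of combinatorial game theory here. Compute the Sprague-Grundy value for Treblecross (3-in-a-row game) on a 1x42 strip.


Treblecross: place X on empty cells; 3-in-a-row wins.
Playing within two cells of an existing X lets the opponent win at once, so sensible play treats the cells i-2..i+2 around each X as dead. The player left with no safe cell loses, so this is a normal-play take-away game on strips of safe cells.
Placing X at cell i (0-indexed) of a strip of k safe cells leaves independent strips of sizes max(0, i-2) and max(0, k-i-3). Hence G(k) = mex{ G(max(0,i-2)) XOR G(max(0,k-i-3)) : 0 <= i < k }, with G(0) = 0.
G(1): splits (0,0):0^0=0 -> mex({0}) = 1
G(2): splits (0,0):0^0=0 -> mex({0}) = 1
G(3): splits (0,0):0^0=0 -> mex({0}) = 1
G(4): splits (0,1):0^1=1 (0,0):0^0=0 -> mex({0, 1}) = 2
G(5): splits (0,2):0^1=1 (0,1):0^1=1 (0,0):0^0=0 -> mex({0, 1}) = 2
G(6) = mex({1}) = 0
G(7) = mex({0, 1, 2}) = 3
G(8) = mex({0, 1, 2}) = 3
G(9) = mex({0, 2}) = 1
G(10) = mex({0, 2, 3}) = 1
G(11) = mex({0, 3}) = 1
G(12) = mex({1, 3}) = 0
G(13) = mex({0, 1, 2, 3}) = 4
G(14) = mex({0, 1, 2}) = 3
G(15) = mex({0, 1, 2}) = 3
G(16) = mex({0, 1, 2, 4}) = 3
G(17) = mex({0, 1, 3, 4}) = 2
G(18) = mex({0, 1, 3, 4}) = 2
G(19) = mex({0, 1, 3, 5}) = 2
G(20) = mex({0, 1, 2, 3, 5}) = 4
G(21) = mex({0, 1, 2, 3, 5}) = 4
G(22) = mex({1, 2, 6}) = 0
G(23) = mex({0, 1, 2, 3, 4, 6}) = 5
G(24) = mex({0, 1, 2, 3, 4}) = 5
G(25) = mex({0, 1, 3, 4, 7}) = 2
G(26) = mex({0, 1, 3, 4, 5, 7}) = 2
G(27) = mex({0, 1, 3, 5}) = 2
G(28) = mex({0, 1, 2, 5}) = 3
G(29) = mex({0, 1, 2, 4, 5, 6}) = 3
G(30) = mex({1, 2, 4, 6}) = 0
G(31) = mex({0, 1, 2, 3, 4, 6}) = 5
G(32) = mex({1, 2, 3, 4, 7}) = 0
G(33) = mex({0, 3, 7}) = 1
G(34) = mex({0, 2, 3, 5, 7}) = 1
G(35) = mex({0, 2, 3, 5, 6}) = 1
G(36) = mex({0, 1, 2, 5, 6}) = 3
G(37) = mex({0, 1, 2, 4, 5, 6}) = 3
G(38) = mex({0, 1, 2, 4}) = 3
G(39) = mex({0, 1, 2, 3, 4, 7}) = 5
G(40) = mex({0, 1, 2, 3, 4, 5, 7}) = 6
G(41) = mex({0, 1, 2, 3, 5, 7}) = 4
G(42) = mex({0, 1, 2, 3, 5, 6, 7}) = 4
Therefore G(42) = 4.

4
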